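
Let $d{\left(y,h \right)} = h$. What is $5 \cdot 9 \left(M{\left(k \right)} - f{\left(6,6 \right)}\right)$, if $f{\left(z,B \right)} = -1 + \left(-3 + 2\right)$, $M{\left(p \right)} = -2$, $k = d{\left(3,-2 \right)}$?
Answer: $0$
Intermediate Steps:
$k = -2$
$f{\left(z,B \right)} = -2$ ($f{\left(z,B \right)} = -1 - 1 = -2$)
$5 \cdot 9 \left(M{\left(k \right)} - f{\left(6,6 \right)}\right) = 5 \cdot 9 \left(-2 - -2\right) = 45 \left(-2 + 2\right) = 45 \cdot 0 = 0$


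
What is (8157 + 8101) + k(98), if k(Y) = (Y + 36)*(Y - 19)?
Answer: 26844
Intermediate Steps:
k(Y) = (-19 + Y)*(36 + Y) (k(Y) = (36 + Y)*(-19 + Y) = (-19 + Y)*(36 + Y))
(8157 + 8101) + k(98) = (8157 + 8101) + (-684 + 98**2 + 17*98) = 16258 + (-684 + 9604 + 1666) = 16258 + 10586 = 26844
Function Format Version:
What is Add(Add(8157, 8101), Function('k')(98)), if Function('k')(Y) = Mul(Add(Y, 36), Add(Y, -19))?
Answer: 26844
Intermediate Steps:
Function('k')(Y) = Mul(Add(-19, Y), Add(36, Y)) (Function('k')(Y) = Mul(Add(36, Y), Add(-19, Y)) = Mul(Add(-19, Y), Add(36, Y)))
Add(Add(8157, 8101), Function('k')(98)) = Add(Add(8157, 8101), Add(-684, Pow(98, 2), Mul(17, 98))) = Add(16258, Add(-684, 9604, 1666)) = Add(16258, 10586) = 26844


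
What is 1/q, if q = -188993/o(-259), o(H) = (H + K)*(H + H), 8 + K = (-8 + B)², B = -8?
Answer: -814/26999 ≈ -0.030149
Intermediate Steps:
K = 248 (K = -8 + (-8 - 8)² = -8 + (-16)² = -8 + 256 = 248)
o(H) = 2*H*(248 + H) (o(H) = (H + 248)*(H + H) = (248 + H)*(2*H) = 2*H*(248 + H))
q = -26999/814 (q = -188993*(-1/(518*(248 - 259))) = -188993/(2*(-259)*(-11)) = -188993/5698 = -188993*1/5698 = -26999/814 ≈ -33.168)
1/q = 1/(-26999/814) = -814/26999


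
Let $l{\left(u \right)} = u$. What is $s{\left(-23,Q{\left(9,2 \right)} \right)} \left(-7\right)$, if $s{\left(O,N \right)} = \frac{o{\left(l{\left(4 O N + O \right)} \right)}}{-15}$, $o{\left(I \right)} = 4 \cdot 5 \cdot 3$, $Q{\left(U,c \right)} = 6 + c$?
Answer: $28$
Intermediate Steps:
$o{\left(I \right)} = 60$ ($o{\left(I \right)} = 20 \cdot 3 = 60$)
$s{\left(O,N \right)} = -4$ ($s{\left(O,N \right)} = \frac{60}{-15} = 60 \left(- \frac{1}{15}\right) = -4$)
$s{\left(-23,Q{\left(9,2 \right)} \right)} \left(-7\right) = \left(-4\right) \left(-7\right) = 28$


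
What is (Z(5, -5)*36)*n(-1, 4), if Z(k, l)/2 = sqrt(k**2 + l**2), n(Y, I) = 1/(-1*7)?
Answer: -360*sqrt(2)/7 ≈ -72.731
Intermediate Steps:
n(Y, I) = -1/7 (n(Y, I) = 1/(-7) = -1/7)
Z(k, l) = 2*sqrt(k**2 + l**2)
(Z(5, -5)*36)*n(-1, 4) = ((2*sqrt(5**2 + (-5)**2))*36)*(-1/7) = ((2*sqrt(25 + 25))*36)*(-1/7) = ((2*sqrt(50))*36)*(-1/7) = ((2*(5*sqrt(2)))*36)*(-1/7) = ((10*sqrt(2))*36)*(-1/7) = (360*sqrt(2))*(-1/7) = -360*sqrt(2)/7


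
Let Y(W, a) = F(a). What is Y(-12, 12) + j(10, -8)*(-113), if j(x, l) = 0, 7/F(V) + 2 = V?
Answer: 7/10 ≈ 0.70000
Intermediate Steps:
F(V) = 7/(-2 + V)
Y(W, a) = 7/(-2 + a)
Y(-12, 12) + j(10, -8)*(-113) = 7/(-2 + 12) + 0*(-113) = 7/10 + 0 = 7/10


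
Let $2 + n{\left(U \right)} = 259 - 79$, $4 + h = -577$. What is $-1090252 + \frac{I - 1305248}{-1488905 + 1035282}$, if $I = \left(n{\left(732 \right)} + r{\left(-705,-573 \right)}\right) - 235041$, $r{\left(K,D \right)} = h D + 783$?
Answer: $- \frac{494562176581}{453623} \approx -1.0903 \cdot 10^{6}$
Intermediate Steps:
$h = -581$ ($h = -4 - 577 = -581$)
$r{\left(K,D \right)} = 783 - 581 D$ ($r{\left(K,D \right)} = - 581 D + 783 = 783 - 581 D$)
$n{\left(U \right)} = 178$ ($n{\left(U \right)} = -2 + \left(259 - 79\right) = -2 + 180 = 178$)
$I = 98833$ ($I = \left(178 + \left(783 - -332913\right)\right) - 235041 = \left(178 + \left(783 + 332913\right)\right) - 235041 = \left(178 + 333696\right) - 235041 = 333874 - 235041 = 98833$)
$-1090252 + \frac{I - 1305248}{-1488905 + 1035282} = -1090252 + \frac{98833 - 1305248}{-1488905 + 1035282} = -1090252 - \frac{1206415}{-453623} = -1090252 - - \frac{1206415}{453623} = -1090252 + \frac{1206415}{453623} = - \frac{494562176581}{453623}$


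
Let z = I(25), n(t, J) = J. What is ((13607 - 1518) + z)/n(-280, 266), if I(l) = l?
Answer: 6057/133 ≈ 45.541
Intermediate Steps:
z = 25
((13607 - 1518) + z)/n(-280, 266) = ((13607 - 1518) + 25)/266 = (12089 + 25)*(1/266) = 12114*(1/266) = 6057/133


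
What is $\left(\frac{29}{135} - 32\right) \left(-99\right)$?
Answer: $\frac{47201}{15} \approx 3146.7$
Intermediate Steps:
$\left(\frac{29}{135} - 32\right) \left(-99\right) = \left(- \frac{4291}{135}\right) \left(-99\right) = \frac{47201}{15}$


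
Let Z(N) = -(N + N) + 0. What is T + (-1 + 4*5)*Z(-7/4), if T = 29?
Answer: 191/2 ≈ 95.500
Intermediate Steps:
Z(N) = -2*N (Z(N) = -2*N + 0 = -2*N)
T + (-1 + 4*5)*Z(-7/4) = 29 + (-1 + 4*5)*(-(-14)/4) = 29 + (-1 + 20)*(-(-14)/4) = 29 + 19*(-2*(-7/4)) = 29 + 19*(7/2) = 29 + 133/2 = 191/2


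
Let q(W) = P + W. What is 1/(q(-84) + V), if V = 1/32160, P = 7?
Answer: -32160/2476319 ≈ -0.012987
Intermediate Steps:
q(W) = 7 + W
V = 1/32160 ≈ 3.1095e-5
1/(q(-84) + V) = 1/((7 - 84) + 1/32160) = 1/(-77 + 1/32160) = 1/(-2476319/32160) = -32160/2476319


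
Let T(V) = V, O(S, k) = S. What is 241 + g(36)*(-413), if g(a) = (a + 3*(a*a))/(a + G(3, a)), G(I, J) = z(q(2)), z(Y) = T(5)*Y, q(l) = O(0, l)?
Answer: -44776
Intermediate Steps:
q(l) = 0
z(Y) = 5*Y
G(I, J) = 0 (G(I, J) = 5*0 = 0)
g(a) = (a + 3*a²)/a (g(a) = (a + 3*(a*a))/(a + 0) = (a + 3*a²)/a)
241 + g(36)*(-413) = 241 + (1 + 3*36)*(-413) = 241 + (1 + 108)*(-413) = 241 + 109*(-413) = 241 - 45017 = -44776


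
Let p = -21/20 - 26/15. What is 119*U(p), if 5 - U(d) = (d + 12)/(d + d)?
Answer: 264537/334 ≈ 792.03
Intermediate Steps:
p = -167/60 (p = -21*1/20 - 26*1/15 = -21/20 - 26/15 = -167/60 ≈ -2.7833)
U(d) = 5 - (12 + d)/(2*d) (U(d) = 5 - (d + 12)/(d + d) = 5 - (12 + d)/(2*d))
119*U(p) = 119*(9/2 - 6/(-167/60)) = 119*(9/2 - 6*(-60/167)) = 119*(9/2 + 360/167) = 119*(2223/334) = 264537/334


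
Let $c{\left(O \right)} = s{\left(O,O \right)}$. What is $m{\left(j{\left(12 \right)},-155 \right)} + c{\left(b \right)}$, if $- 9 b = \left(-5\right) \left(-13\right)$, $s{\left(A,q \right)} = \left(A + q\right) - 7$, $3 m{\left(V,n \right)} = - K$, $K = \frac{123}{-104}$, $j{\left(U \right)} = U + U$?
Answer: $- \frac{19703}{936} \approx -21.05$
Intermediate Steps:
$j{\left(U \right)} = 2 U$
$K = - \frac{123}{104}$ ($K = 123 \left(- \frac{1}{104}\right) = - \frac{123}{104} \approx -1.1827$)
$m{\left(V,n \right)} = \frac{41}{104}$ ($m{\left(V,n \right)} = \frac{\left(-1\right) \left(- \frac{123}{104}\right)}{3} = \frac{1}{3} \cdot \frac{123}{104} = \frac{41}{104}$)
$s{\left(A,q \right)} = -7 + A + q$
$b = - \frac{65}{9}$ ($b = - \frac{\left(-5\right) \left(-13\right)}{9} = \left(- \frac{1}{9}\right) 65 = - \frac{65}{9} \approx -7.2222$)
$c{\left(O \right)} = -7 + 2 O$ ($c{\left(O \right)} = -7 + O + O = -7 + 2 O$)
$m{\left(j{\left(12 \right)},-155 \right)} + c{\left(b \right)} = \frac{41}{104} + \left(-7 + 2 \left(- \frac{65}{9}\right)\right) = \frac{41}{104} - \frac{193}{9} = - \frac{19703}{936}$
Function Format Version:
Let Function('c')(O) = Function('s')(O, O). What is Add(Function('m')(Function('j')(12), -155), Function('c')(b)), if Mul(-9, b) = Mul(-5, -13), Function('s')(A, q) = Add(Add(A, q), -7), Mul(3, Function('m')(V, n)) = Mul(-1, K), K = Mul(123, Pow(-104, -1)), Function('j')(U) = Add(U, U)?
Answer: Rational(-19703, 936) ≈ -21.050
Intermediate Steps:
Function('j')(U) = Mul(2, U)
K = Rational(-123, 104) (K = Mul(123, Rational(-1, 104)) = Rational(-123, 104) ≈ -1.1827)
Function('m')(V, n) = Rational(41, 104) (Function('m')(V, n) = Mul(Rational(1, 3), Mul(-1, Rational(-123, 104))) = Mul(Rational(1, 3), Rational(123, 104)) = Rational(41, 104))
Function('s')(A, q) = Add(-7, A, q)
b = Rational(-65, 9) (b = Mul(Rational(-1, 9), Mul(-5, -13)) = Mul(Rational(-1, 9), 65) = Rational(-65, 9) ≈ -7.2222)
Function('c')(O) = Add(-7, Mul(2, O)) (Function('c')(O) = Add(-7, O, O) = Add(-7, Mul(2, O)))
Add(Function('m')(Function('j')(12), -155), Function('c')(b)) = Add(Rational(41, 104), Add(-7, Mul(2, Rational(-65, 9)))) = Add(Rational(41, 104), Add(-7, Rational(-130, 9))) = Add(Rational(41, 104), Rational(-193, 9)) = Rational(-19703, 936)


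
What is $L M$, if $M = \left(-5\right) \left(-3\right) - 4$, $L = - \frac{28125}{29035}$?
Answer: $- \frac{61875}{5807} \approx -10.655$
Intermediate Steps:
$L = - \frac{5625}{5807}$ ($L = \left(-28125\right) \frac{1}{29035} = - \frac{5625}{5807} \approx -0.96866$)
$M = 11$ ($M = 15 - 4 = 11$)
$L M = \left(- \frac{5625}{5807}\right) 11 = - \frac{61875}{5807}$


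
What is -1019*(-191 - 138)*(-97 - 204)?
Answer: -100910551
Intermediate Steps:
-1019*(-191 - 138)*(-97 - 204) = -(-335251)*(-301) = -1019*99029 = -100910551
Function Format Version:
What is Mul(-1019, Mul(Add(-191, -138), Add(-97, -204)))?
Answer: -100910551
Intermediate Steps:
Mul(-1019, Mul(Add(-191, -138), Add(-97, -204))) = Mul(-1019, Mul(-329, -301)) = Mul(-1019, 99029) = -100910551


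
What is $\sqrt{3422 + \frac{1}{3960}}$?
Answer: $\frac{\sqrt{1490623310}}{660} \approx 58.498$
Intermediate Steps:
$\sqrt{3422 + \frac{1}{3960}} = \sqrt{\frac{13551121}{3960}} = \frac{\sqrt{1490623310}}{660}$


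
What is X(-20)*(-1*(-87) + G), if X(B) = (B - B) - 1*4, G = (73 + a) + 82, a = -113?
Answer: -516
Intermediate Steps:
G = 42 (G = (73 - 113) + 82 = -40 + 82 = 42)
X(B) = -4 (X(B) = 0 - 4 = -4)
X(-20)*(-1*(-87) + G) = -4*(-1*(-87) + 42) = -4*(87 + 42) = -4*129 = -516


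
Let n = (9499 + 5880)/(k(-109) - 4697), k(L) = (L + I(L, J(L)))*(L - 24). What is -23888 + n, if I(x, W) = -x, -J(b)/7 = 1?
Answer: -16031045/671 ≈ -23891.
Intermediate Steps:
J(b) = -7 (J(b) = -7*1 = -7)
k(L) = 0 (k(L) = (L - L)*(L - 24) = 0*(-24 + L) = 0)
n = -2197/671 (n = (9499 + 5880)/(0 - 4697) = 15379/(-4697) = 15379*(-1/4697) = -2197/671 ≈ -3.2742)
-23888 + n = -23888 - 2197/671 = -16031045/671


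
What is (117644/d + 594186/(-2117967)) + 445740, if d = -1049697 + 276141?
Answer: 60857048998963943/136530506721 ≈ 4.4574e+5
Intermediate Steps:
d = -773556
(117644/d + 594186/(-2117967)) + 445740 = (117644/(-773556) + 594186/(-2117967)) + 445740 = (117644*(-1/773556) + 594186*(-1/2117967)) + 445740 = (-29411/193389 - 198062/705989) + 445740 = -59066854597/136530506721 + 445740 = 60857048998963943/136530506721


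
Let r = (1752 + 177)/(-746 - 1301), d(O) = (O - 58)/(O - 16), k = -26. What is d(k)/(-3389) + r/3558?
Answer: -7034611/8227617638 ≈ -0.00085500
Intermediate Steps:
d(O) = (-58 + O)/(-16 + O)
r = -1929/2047 (r = 1929/(-2047) = 1929*(-1/2047) = -1929/2047 ≈ -0.94235)
d(k)/(-3389) + r/3558 = ((-58 - 26)/(-16 - 26))/(-3389) - 1929/2047/3558 = (-84/(-42))*(-1/3389) - 1929/2047*1/3558 = -1/42*(-84)*(-1/3389) - 643/2427742 = 2*(-1/3389) - 643/2427742 = -2/3389 - 643/2427742 = -7034611/8227617638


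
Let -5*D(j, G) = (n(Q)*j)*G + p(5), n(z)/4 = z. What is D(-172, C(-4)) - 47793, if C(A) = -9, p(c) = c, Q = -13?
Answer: -158474/5 ≈ -31695.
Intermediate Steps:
n(z) = 4*z
D(j, G) = -1 + 52*G*j/5 (D(j, G) = -(((4*(-13))*j)*G + 5)/5 = -((-52*j)*G + 5)/5 = -(-52*G*j + 5)/5 = -(5 - 52*G*j)/5 = -1 + 52*G*j/5)
D(-172, C(-4)) - 47793 = (-1 + (52/5)*(-9)*(-172)) - 47793 = (-1 + 80496/5) - 47793 = 80491/5 - 47793 = -158474/5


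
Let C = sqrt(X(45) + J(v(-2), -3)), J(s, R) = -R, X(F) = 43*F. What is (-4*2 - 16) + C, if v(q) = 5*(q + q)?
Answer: -24 + sqrt(1938) ≈ 20.023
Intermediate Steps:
v(q) = 10*q (v(q) = 5*(2*q) = 10*q)
C = sqrt(1938) (C = sqrt(43*45 - 1*(-3)) = sqrt(1935 + 3) = sqrt(1938) ≈ 44.023)
(-4*2 - 16) + C = (-4*2 - 16) + sqrt(1938) = (-8 - 16) + sqrt(1938) = -24 + sqrt(1938)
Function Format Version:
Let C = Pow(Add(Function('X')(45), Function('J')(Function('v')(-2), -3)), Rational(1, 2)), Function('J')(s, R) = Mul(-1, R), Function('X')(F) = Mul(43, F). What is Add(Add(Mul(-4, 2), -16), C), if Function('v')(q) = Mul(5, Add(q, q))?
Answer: Add(-24, Pow(1938, Rational(1, 2))) ≈ 20.023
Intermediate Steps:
Function('v')(q) = Mul(10, q) (Function('v')(q) = Mul(5, Mul(2, q)) = Mul(10, q))
C = Pow(1938, Rational(1, 2)) (C = Pow(Add(Mul(43, 45), Mul(-1, -3)), Rational(1, 2)) = Pow(Add(1935, 3), Rational(1, 2)) = Pow(1938, Rational(1, 2)) ≈ 44.023)
Add(Add(Mul(-4, 2), -16), C) = Add(Add(Mul(-4, 2), -16), Pow(1938, Rational(1, 2))) = Add(Add(-8, -16), Pow(1938, Rational(1, 2))) = Add(-24, Pow(1938, Rational(1, 2)))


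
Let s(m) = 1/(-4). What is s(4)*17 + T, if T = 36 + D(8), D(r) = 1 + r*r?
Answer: 387/4 ≈ 96.750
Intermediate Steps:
D(r) = 1 + r²
s(m) = -¼
T = 101 (T = 36 + (1 + 8²) = 36 + (1 + 64) = 36 + 65 = 101)
s(4)*17 + T = -¼*17 + 101 = -17/4 + 101 = 387/4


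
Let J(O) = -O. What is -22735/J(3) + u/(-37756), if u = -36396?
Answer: 214622962/28317 ≈ 7579.3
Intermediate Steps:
-22735/J(3) + u/(-37756) = -22735/((-1*3)) - 36396/(-37756) = -22735/(-3) - 36396*(-1/37756) = -22735*(-⅓) + 9099/9439 = 22735/3 + 9099/9439 = 214622962/28317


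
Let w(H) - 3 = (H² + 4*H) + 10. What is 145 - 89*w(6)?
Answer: -6352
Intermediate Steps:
w(H) = 13 + H² + 4*H (w(H) = 3 + ((H² + 4*H) + 10) = 3 + (10 + H² + 4*H) = 13 + H² + 4*H)
145 - 89*w(6) = 145 - 89*(13 + 6² + 4*6) = 145 - 89*(13 + 36 + 24) = 145 - 89*73 = 145 - 6497 = -6352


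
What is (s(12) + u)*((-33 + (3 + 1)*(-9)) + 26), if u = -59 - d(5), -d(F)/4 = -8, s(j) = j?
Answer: 3397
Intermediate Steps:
d(F) = 32 (d(F) = -4*(-8) = 32)
u = -91 (u = -59 - 1*32 = -59 - 32 = -91)
(s(12) + u)*((-33 + (3 + 1)*(-9)) + 26) = (12 - 91)*((-33 + (3 + 1)*(-9)) + 26) = -79*((-33 + 4*(-9)) + 26) = -79*((-33 - 36) + 26) = -79*(-69 + 26) = -79*(-43) = 3397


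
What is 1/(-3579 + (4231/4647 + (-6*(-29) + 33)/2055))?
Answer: -3183195/11389436027 ≈ -0.00027949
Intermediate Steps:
1/(-3579 + (4231/4647 + (-6*(-29) + 33)/2055)) = 1/(-3579 + (4231*(1/4647) + (174 + 33)*(1/2055))) = 1/(-3579 + (4231/4647 + 207*(1/2055))) = 1/(-3579 + (4231/4647 + 69/685)) = 1/(-3579 + 3218878/3183195) = 1/(-11389436027/3183195) = -3183195/11389436027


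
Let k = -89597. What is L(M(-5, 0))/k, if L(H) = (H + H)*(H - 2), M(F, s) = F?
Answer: -70/89597 ≈ -0.00078128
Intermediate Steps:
L(H) = 2*H*(-2 + H) (L(H) = (2*H)*(-2 + H) = 2*H*(-2 + H))
L(M(-5, 0))/k = (2*(-5)*(-2 - 5))/(-89597) = (2*(-5)*(-7))*(-1/89597) = 70*(-1/89597) = -70/89597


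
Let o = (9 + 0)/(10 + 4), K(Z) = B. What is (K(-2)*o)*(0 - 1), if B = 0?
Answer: 0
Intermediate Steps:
K(Z) = 0
o = 9/14 ≈ 0.64286
(K(-2)*o)*(0 - 1) = (0*(9/14))*(0 - 1) = 0*(-1) = 0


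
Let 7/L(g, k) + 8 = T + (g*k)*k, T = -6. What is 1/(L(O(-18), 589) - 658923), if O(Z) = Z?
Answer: -6244592/4114705294423 ≈ -1.5176e-6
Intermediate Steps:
L(g, k) = 7/(-14 + g*k**2) (L(g, k) = 7/(-8 + (-6 + (g*k)*k)) = 7/(-8 + (-6 + g*k**2)) = 7/(-14 + g*k**2))
1/(L(O(-18), 589) - 658923) = 1/(7/(-14 - 18*589**2) - 658923) = 1/(7/(-14 - 18*346921) - 658923) = 1/(7/(-14 - 6244578) - 658923) = 1/(7/(-6244592) - 658923) = 1/(7*(-1/6244592) - 658923) = 1/(-7/6244592 - 658923) = 1/(-4114705294423/6244592) = -6244592/4114705294423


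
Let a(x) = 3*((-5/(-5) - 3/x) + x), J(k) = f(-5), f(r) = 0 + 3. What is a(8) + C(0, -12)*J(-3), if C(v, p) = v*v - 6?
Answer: 63/8 ≈ 7.8750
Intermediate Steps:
f(r) = 3
J(k) = 3
a(x) = 3 - 9/x + 3*x (a(x) = 3*((-5*(-⅕) - 3/x) + x) = 3*((1 - 3/x) + x) = 3*(1 + x - 3/x) = 3 - 9/x + 3*x)
C(v, p) = -6 + v² (C(v, p) = v² - 6 = -6 + v²)
a(8) + C(0, -12)*J(-3) = (3 - 9/8 + 3*8) + (-6 + 0²)*3 = (3 - 9*⅛ + 24) + (-6 + 0)*3 = (3 - 9/8 + 24) - 6*3 = 207/8 - 18 = 63/8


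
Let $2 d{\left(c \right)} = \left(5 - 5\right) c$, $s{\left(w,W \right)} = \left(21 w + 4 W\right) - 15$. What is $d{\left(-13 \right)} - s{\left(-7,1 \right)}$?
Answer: $158$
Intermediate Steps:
$s{\left(w,W \right)} = -15 + 4 W + 21 w$ ($s{\left(w,W \right)} = \left(4 W + 21 w\right) - 15 = -15 + 4 W + 21 w$)
$d{\left(c \right)} = 0$ ($d{\left(c \right)} = \frac{\left(5 - 5\right) c}{2} = \frac{0 c}{2} = \frac{1}{2} \cdot 0 = 0$)
$d{\left(-13 \right)} - s{\left(-7,1 \right)} = 0 - \left(-15 + 4 \cdot 1 + 21 \left(-7\right)\right) = 0 - \left(-15 + 4 - 147\right) = 0 - -158 = 0 + 158 = 158$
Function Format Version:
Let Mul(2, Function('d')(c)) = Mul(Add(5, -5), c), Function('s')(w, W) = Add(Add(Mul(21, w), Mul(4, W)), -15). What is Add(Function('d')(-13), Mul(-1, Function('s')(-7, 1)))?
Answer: 158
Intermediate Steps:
Function('s')(w, W) = Add(-15, Mul(4, W), Mul(21, w)) (Function('s')(w, W) = Add(Add(Mul(4, W), Mul(21, w)), -15) = Add(-15, Mul(4, W), Mul(21, w)))
Function('d')(c) = 0 (Function('d')(c) = Mul(Rational(1, 2), Mul(Add(5, -5), c)) = Mul(Rational(1, 2), Mul(0, c)) = Mul(Rational(1, 2), 0) = 0)
Add(Function('d')(-13), Mul(-1, Function('s')(-7, 1))) = Add(0, Mul(-1, Add(-15, Mul(4, 1), Mul(21, -7)))) = Add(0, Mul(-1, Add(-15, 4, -147))) = Add(0, Mul(-1, -158)) = Add(0, 158) = 158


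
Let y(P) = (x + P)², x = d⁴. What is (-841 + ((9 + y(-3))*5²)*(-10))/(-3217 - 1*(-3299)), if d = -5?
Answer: -96724091/82 ≈ -1.1796e+6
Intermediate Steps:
x = 625 (x = (-5)⁴ = 625)
y(P) = (625 + P)²
(-841 + ((9 + y(-3))*5²)*(-10))/(-3217 - 1*(-3299)) = (-841 + ((9 + (625 - 3)²)*5²)*(-10))/(-3217 - 1*(-3299)) = (-841 + ((9 + 622²)*25)*(-10))/(-3217 + 3299) = (-841 + ((9 + 386884)*25)*(-10))/82 = (-841 + (386893*25)*(-10))*(1/82) = (-841 + 9672325*(-10))*(1/82) = (-841 - 96723250)*(1/82) = -96724091*1/82 = -96724091/82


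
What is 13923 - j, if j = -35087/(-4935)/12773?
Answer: 877632858778/63034755 ≈ 13923.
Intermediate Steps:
j = 35087/63034755 (j = -35087*(-1/4935)*(1/12773) = (35087/4935)*(1/12773) = 35087/63034755 ≈ 0.00055663)
13923 - j = 13923 - 1*35087/63034755 = 13923 - 35087/63034755 = 877632858778/63034755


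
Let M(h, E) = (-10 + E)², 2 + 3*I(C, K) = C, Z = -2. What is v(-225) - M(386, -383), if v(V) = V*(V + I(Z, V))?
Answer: -103524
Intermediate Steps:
I(C, K) = -⅔ + C/3
v(V) = V*(-4/3 + V) (v(V) = V*(V + (-⅔ + (⅓)*(-2))) = V*(V + (-⅔ - ⅔)) = V*(V - 4/3) = V*(-4/3 + V))
v(-225) - M(386, -383) = (⅓)*(-225)*(-4 + 3*(-225)) - (-10 - 383)² = (⅓)*(-225)*(-4 - 675) - 1*(-393)² = (⅓)*(-225)*(-679) - 1*154449 = 50925 - 154449 = -103524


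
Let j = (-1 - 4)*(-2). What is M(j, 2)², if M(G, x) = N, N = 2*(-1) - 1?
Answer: 9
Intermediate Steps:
N = -3 (N = -2 - 1 = -3)
j = 10 (j = -5*(-2) = 10)
M(G, x) = -3
M(j, 2)² = (-3)² = 9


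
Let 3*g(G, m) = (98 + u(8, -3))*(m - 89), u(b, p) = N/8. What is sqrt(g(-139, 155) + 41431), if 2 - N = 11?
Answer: 3*sqrt(19361)/2 ≈ 208.72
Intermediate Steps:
N = -9 (N = 2 - 1*11 = 2 - 11 = -9)
u(b, p) = -9/8
g(G, m) = -68975/24 + 775*m/24 (g(G, m) = ((98 - 9/8)*(m - 89))/3 = (775*(-89 + m)/8)/3 = (-68975/8 + 775*m/8)/3 = -68975/24 + 775*m/24)
sqrt(g(-139, 155) + 41431) = sqrt((-68975/24 + (775/24)*155) + 41431) = sqrt((-68975/24 + 120125/24) + 41431) = sqrt(8525/4 + 41431) = sqrt(174249/4) = 3*sqrt(19361)/2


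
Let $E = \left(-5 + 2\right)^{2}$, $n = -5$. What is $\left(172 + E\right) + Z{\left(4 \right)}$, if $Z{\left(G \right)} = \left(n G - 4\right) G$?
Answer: $85$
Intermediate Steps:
$E = 9$ ($E = \left(-3\right)^{2} = 9$)
$Z{\left(G \right)} = G \left(-4 - 5 G\right)$ ($Z{\left(G \right)} = \left(- 5 G - 4\right) G = \left(-4 - 5 G\right) G = G \left(-4 - 5 G\right)$)
$\left(172 + E\right) + Z{\left(4 \right)} = \left(172 + 9\right) + 4 \left(-4 - 20\right) = 181 + 4 \left(-4 - 20\right) = 181 + 4 \left(-24\right) = 181 - 96 = 85$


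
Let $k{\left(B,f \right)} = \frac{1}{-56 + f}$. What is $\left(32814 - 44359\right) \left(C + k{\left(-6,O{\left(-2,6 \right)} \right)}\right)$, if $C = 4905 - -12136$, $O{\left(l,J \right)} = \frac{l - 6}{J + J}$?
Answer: $- \frac{6689096803}{34} \approx -1.9674 \cdot 10^{8}$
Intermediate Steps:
$O{\left(l,J \right)} = \frac{-6 + l}{2 J}$
$C = 17041$ ($C = 4905 + 12136 = 17041$)
$\left(32814 - 44359\right) \left(C + k{\left(-6,O{\left(-2,6 \right)} \right)}\right) = \left(32814 - 44359\right) \left(17041 + \frac{1}{-56 + \frac{-6 - 2}{2 \cdot 6}}\right) = - 11545 \left(17041 + \frac{1}{-56 + \frac{1}{2} \cdot \frac{1}{6} \left(-8\right)}\right) = - 11545 \left(17041 + \frac{1}{-56 - \frac{2}{3}}\right) = - 11545 \left(17041 + \frac{1}{- \frac{170}{3}}\right) = - 11545 \left(17041 - \frac{3}{170}\right) = \left(-11545\right) \frac{2896967}{170} = - \frac{6689096803}{34}$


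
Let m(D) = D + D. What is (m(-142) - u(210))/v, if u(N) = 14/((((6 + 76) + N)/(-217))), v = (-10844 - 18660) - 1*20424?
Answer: 39945/7289488 ≈ 0.0054798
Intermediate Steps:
v = -49928 (v = -29504 - 20424 = -49928)
u(N) = 14/(-82/217 - N/217) (u(N) = 14/(((82 + N)*(-1/217))) = 14/(-82/217 - N/217))
m(D) = 2*D
(m(-142) - u(210))/v = (2*(-142) - (-3038)/(82 + 210))/(-49928) = (-284 - (-3038)/292)*(-1/49928) = (-284 - 1*(-1519/146))*(-1/49928) = (-284 + 1519/146)*(-1/49928) = -39945/146*(-1/49928) = 39945/7289488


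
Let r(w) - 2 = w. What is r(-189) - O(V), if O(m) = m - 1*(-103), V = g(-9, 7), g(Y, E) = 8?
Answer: -298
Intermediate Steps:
r(w) = 2 + w
V = 8
O(m) = 103 + m (O(m) = m + 103 = 103 + m)
r(-189) - O(V) = (2 - 189) - (103 + 8) = -187 - 1*111 = -187 - 111 = -298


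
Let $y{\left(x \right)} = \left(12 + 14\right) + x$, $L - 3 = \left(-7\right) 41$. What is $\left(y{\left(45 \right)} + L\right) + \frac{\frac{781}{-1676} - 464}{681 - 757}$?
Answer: $- \frac{26352643}{127376} \approx -206.89$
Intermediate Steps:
$L = -284$ ($L = 3 - 287 = -284$)
$y{\left(x \right)} = 26 + x$
$\left(y{\left(45 \right)} + L\right) + \frac{\frac{781}{-1676} - 464}{681 - 757} = \left(\left(26 + 45\right) - 284\right) + \frac{\frac{781}{-1676} - 464}{681 - 757} = \left(71 - 284\right) + \frac{781 \left(- \frac{1}{1676}\right) - 464}{-76} = -213 + \left(- \frac{781}{1676} - 464\right) \left(- \frac{1}{76}\right) = -213 - - \frac{778445}{127376} = -213 + \frac{778445}{127376} = - \frac{26352643}{127376}$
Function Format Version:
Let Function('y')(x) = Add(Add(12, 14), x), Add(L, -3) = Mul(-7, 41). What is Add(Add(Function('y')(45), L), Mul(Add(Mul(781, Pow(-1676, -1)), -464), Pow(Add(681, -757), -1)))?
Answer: Rational(-26352643, 127376) ≈ -206.89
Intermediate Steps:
L = -284 (L = Add(3, Mul(-7, 41)) = Add(3, -287) = -284)
Function('y')(x) = Add(26, x)
Add(Add(Function('y')(45), L), Mul(Add(Mul(781, Pow(-1676, -1)), -464), Pow(Add(681, -757), -1))) = Add(Add(Add(26, 45), -284), Mul(Add(Mul(781, Pow(-1676, -1)), -464), Pow(Add(681, -757), -1))) = Add(Add(71, -284), Mul(Add(Mul(781, Rational(-1, 1676)), -464), Pow(-76, -1))) = Add(-213, Mul(Add(Rational(-781, 1676), -464), Rational(-1, 76))) = Add(-213, Mul(Rational(-778445, 1676), Rational(-1, 76))) = Add(-213, Rational(778445, 127376)) = Rational(-26352643, 127376)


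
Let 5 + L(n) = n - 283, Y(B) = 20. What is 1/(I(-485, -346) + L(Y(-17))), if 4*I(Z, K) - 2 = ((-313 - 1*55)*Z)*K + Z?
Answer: -4/61755635 ≈ -6.4771e-8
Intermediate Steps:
I(Z, K) = ½ + Z/4 - 92*K*Z (I(Z, K) = ½ + (((-313 - 1*55)*Z)*K + Z)/4 = ½ + (((-313 - 55)*Z)*K + Z)/4 = ½ + ((-368*Z)*K + Z)/4 = ½ + (-368*K*Z + Z)/4 = ½ + (Z - 368*K*Z)/4 = ½ + (Z/4 - 92*K*Z) = ½ + Z/4 - 92*K*Z)
L(n) = -288 + n (L(n) = -5 + (n - 283) = -5 + (-283 + n) = -288 + n)
1/(I(-485, -346) + L(Y(-17))) = 1/((½ + (¼)*(-485) - 92*(-346)*(-485)) + (-288 + 20)) = 1/((½ - 485/4 - 15438520) - 268) = 1/(-61754563/4 - 268) = 1/(-61755635/4) = -4/61755635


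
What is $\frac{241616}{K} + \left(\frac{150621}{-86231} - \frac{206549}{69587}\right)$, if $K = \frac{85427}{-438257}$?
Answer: $- \frac{90771539255922633858}{73229935487417} \approx -1.2395 \cdot 10^{6}$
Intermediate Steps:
$K = - \frac{85427}{438257}$ ($K = 85427 \left(- \frac{1}{438257}\right) = - \frac{85427}{438257} \approx -0.19492$)
$\frac{241616}{K} + \left(\frac{150621}{-86231} - \frac{206549}{69587}\right) = \frac{241616}{- \frac{85427}{438257}} + \left(\frac{150621}{-86231} - \frac{206549}{69587}\right) = 241616 \left(- \frac{438257}{85427}\right) + \left(150621 \left(- \frac{1}{86231}\right) - \frac{29507}{9941}\right) = - \frac{105889903312}{85427} - \frac{4041741478}{857222371} = - \frac{90771539255922633858}{73229935487417}$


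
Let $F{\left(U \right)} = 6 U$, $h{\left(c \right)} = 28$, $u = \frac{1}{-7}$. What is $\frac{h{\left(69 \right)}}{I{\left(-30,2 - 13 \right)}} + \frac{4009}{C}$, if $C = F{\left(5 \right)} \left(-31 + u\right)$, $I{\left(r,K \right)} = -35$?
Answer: $- \frac{6659}{1308} \approx -5.091$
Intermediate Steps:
$u = - \frac{1}{7} \approx -0.14286$
$C = - \frac{6540}{7}$ ($C = 6 \cdot 5 \left(-31 - \frac{1}{7}\right) = 30 \left(- \frac{218}{7}\right) = - \frac{6540}{7} \approx -934.29$)
$\frac{h{\left(69 \right)}}{I{\left(-30,2 - 13 \right)}} + \frac{4009}{C} = \frac{28}{-35} + \frac{4009}{- \frac{6540}{7}} = 28 \left(- \frac{1}{35}\right) + 4009 \left(- \frac{7}{6540}\right) = - \frac{4}{5} - \frac{28063}{6540} = - \frac{6659}{1308}$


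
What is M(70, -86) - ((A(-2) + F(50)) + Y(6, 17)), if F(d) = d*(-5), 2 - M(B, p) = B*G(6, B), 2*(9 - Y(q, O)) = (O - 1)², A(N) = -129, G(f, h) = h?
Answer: -4400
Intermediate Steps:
Y(q, O) = 9 - (-1 + O)²/2 (Y(q, O) = 9 - (O - 1)²/2 = 9 - (-1 + O)²/2)
M(B, p) = 2 - B² (M(B, p) = 2 - B*B = 2 - B²)
F(d) = -5*d
M(70, -86) - ((A(-2) + F(50)) + Y(6, 17)) = (2 - 1*70²) - ((-129 - 5*50) + (9 - (-1 + 17)²/2)) = (2 - 1*4900) - ((-129 - 250) + (9 - ½*16²)) = (2 - 4900) - (-379 + (9 - ½*256)) = -4898 - (-379 + (9 - 128)) = -4898 - (-379 - 119) = -4898 - 1*(-498) = -4898 + 498 = -4400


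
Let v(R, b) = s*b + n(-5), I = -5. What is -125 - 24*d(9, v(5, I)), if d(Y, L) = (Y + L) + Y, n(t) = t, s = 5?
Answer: 163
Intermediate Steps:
v(R, b) = -5 + 5*b (v(R, b) = 5*b - 5 = -5 + 5*b)
d(Y, L) = L + 2*Y (d(Y, L) = (L + Y) + Y = L + 2*Y)
-125 - 24*d(9, v(5, I)) = -125 - 24*((-5 + 5*(-5)) + 2*9) = -125 - 24*((-5 - 25) + 18) = -125 - 24*(-30 + 18) = -125 - 24*(-12) = -125 + 288 = 163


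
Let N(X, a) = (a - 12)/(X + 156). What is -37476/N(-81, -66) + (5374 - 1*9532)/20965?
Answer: 1403000028/38935 ≈ 36034.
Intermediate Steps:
N(X, a) = (-12 + a)/(156 + X)
-37476/N(-81, -66) + (5374 - 1*9532)/20965 = -37476*(156 - 81)/(-12 - 66) + (5374 - 1*9532)/20965 = -37476/(-78/75) + (5374 - 9532)*(1/20965) = -37476/((1/75)*(-78)) - 4158*1/20965 = -37476/(-26/25) - 594/2995 = -37476*(-25/26) - 594/2995 = 468450/13 - 594/2995 = 1403000028/38935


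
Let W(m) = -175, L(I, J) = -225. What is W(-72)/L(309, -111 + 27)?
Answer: 7/9 ≈ 0.77778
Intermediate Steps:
W(-72)/L(309, -111 + 27) = -175/(-225) = -175*(-1/225) = 7/9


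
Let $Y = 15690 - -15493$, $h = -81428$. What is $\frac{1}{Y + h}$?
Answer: $- \frac{1}{50245} \approx -1.9902 \cdot 10^{-5}$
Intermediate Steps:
$Y = 31183$ ($Y = 15690 + 15493 = 31183$)
$\frac{1}{Y + h} = \frac{1}{31183 - 81428} = \frac{1}{-50245} = - \frac{1}{50245}$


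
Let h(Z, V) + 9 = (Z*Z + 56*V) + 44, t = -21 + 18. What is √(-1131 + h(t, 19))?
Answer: I*√23 ≈ 4.7958*I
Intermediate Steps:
t = -3
h(Z, V) = 35 + Z² + 56*V (h(Z, V) = -9 + ((Z*Z + 56*V) + 44) = -9 + ((Z² + 56*V) + 44) = -9 + (44 + Z² + 56*V) = 35 + Z² + 56*V)
√(-1131 + h(t, 19)) = √(-1131 + (35 + (-3)² + 56*19)) = √(-1131 + (35 + 9 + 1064)) = √(-1131 + 1108) = √(-23) = I*√23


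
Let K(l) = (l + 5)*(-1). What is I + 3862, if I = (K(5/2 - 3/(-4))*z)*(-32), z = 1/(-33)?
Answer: 3854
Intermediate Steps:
K(l) = -5 - l (K(l) = (5 + l)*(-1) = -5 - l)
z = -1/33 ≈ -0.030303
I = -8 (I = ((-5 - (5/2 - 3/(-4)))*(-1/33))*(-32) = ((-5 - (5*(½) - 3*(-¼)))*(-1/33))*(-32) = ((-5 - (5/2 + ¾))*(-1/33))*(-32) = ((-5 - 1*13/4)*(-1/33))*(-32) = ((-5 - 13/4)*(-1/33))*(-32) = -33/4*(-1/33)*(-32) = (¼)*(-32) = -8)
I + 3862 = -8 + 3862 = 3854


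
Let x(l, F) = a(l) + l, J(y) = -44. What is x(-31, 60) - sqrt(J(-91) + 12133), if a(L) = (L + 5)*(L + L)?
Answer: 1581 - sqrt(12089) ≈ 1471.1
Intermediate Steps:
a(L) = 2*L*(5 + L) (a(L) = (5 + L)*(2*L) = 2*L*(5 + L))
x(l, F) = l + 2*l*(5 + l) (x(l, F) = 2*l*(5 + l) + l = l + 2*l*(5 + l))
x(-31, 60) - sqrt(J(-91) + 12133) = -31*(11 + 2*(-31)) - sqrt(-44 + 12133) = -31*(11 - 62) - sqrt(12089) = -31*(-51) - sqrt(12089) = 1581 - sqrt(12089)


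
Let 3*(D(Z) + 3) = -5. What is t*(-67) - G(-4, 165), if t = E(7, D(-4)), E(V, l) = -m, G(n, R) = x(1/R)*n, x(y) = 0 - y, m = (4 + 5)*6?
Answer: 596966/165 ≈ 3618.0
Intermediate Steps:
D(Z) = -14/3 (D(Z) = -3 + (⅓)*(-5) = -3 - 5/3 = -14/3)
m = 54 (m = 9*6 = 54)
x(y) = -y
G(n, R) = -n/R (G(n, R) = (-1/R)*n = -n/R)
E(V, l) = -54 (E(V, l) = -1*54 = -54)
t = -54
t*(-67) - G(-4, 165) = -54*(-67) - (-1)*(-4)/165 = 3618 - (-1)*(-4)/165 = 3618 - 1*4/165 = 3618 - 4/165 = 596966/165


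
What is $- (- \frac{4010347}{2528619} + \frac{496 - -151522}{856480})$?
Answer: $\frac{1525193197709}{1082855800560} \approx 1.4085$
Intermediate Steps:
$- (- \frac{4010347}{2528619} + \frac{496 - -151522}{856480}) = - (\left(-4010347\right) \frac{1}{2528619} + \left(496 + 151522\right) \frac{1}{856480}) = - (- \frac{4010347}{2528619} + 152018 \cdot \frac{1}{856480}) = - (- \frac{4010347}{2528619} + \frac{76009}{428240}) = \left(-1\right) \left(- \frac{1525193197709}{1082855800560}\right) = \frac{1525193197709}{1082855800560}$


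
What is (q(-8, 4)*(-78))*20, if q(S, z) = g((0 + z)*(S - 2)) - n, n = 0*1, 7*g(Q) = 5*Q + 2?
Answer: 308880/7 ≈ 44126.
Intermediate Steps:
g(Q) = 2/7 + 5*Q/7 (g(Q) = (5*Q + 2)/7 = (2 + 5*Q)/7 = 2/7 + 5*Q/7)
n = 0
q(S, z) = 2/7 + 5*z*(-2 + S)/7 (q(S, z) = (2/7 + 5*((0 + z)*(S - 2))/7) - 1*0 = (2/7 + 5*(z*(-2 + S))/7) + 0 = (2/7 + 5*z*(-2 + S)/7) + 0 = 2/7 + 5*z*(-2 + S)/7)
(q(-8, 4)*(-78))*20 = ((2/7 + (5/7)*4*(-2 - 8))*(-78))*20 = ((2/7 + (5/7)*4*(-10))*(-78))*20 = ((2/7 - 200/7)*(-78))*20 = -198/7*(-78)*20 = (15444/7)*20 = 308880/7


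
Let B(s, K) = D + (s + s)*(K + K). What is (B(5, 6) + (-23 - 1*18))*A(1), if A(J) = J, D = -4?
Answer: 75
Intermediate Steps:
B(s, K) = -4 + 4*K*s (B(s, K) = -4 + (s + s)*(K + K) = -4 + (2*s)*(2*K) = -4 + 4*K*s)
(B(5, 6) + (-23 - 1*18))*A(1) = ((-4 + 4*6*5) + (-23 - 1*18))*1 = ((-4 + 120) + (-23 - 18))*1 = (116 - 41)*1 = 75*1 = 75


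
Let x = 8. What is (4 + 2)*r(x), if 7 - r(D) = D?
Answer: -6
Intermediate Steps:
r(D) = 7 - D
(4 + 2)*r(x) = (4 + 2)*(7 - 1*8) = 6*(7 - 8) = 6*(-1) = -6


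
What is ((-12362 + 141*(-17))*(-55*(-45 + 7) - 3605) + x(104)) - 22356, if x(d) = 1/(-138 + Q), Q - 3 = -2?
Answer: 3060241472/137 ≈ 2.2338e+7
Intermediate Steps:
Q = 1 (Q = 3 - 2 = 1)
x(d) = -1/137 (x(d) = 1/(-138 + 1) = 1/(-137) = -1/137)
((-12362 + 141*(-17))*(-55*(-45 + 7) - 3605) + x(104)) - 22356 = ((-12362 + 141*(-17))*(-55*(-45 + 7) - 3605) - 1/137) - 22356 = ((-12362 - 2397)*(-55*(-38) - 3605) - 1/137) - 22356 = (-14759*(2090 - 3605) - 1/137) - 22356 = (-14759*(-1515) - 1/137) - 22356 = (22359885 - 1/137) - 22356 = 3063304244/137 - 22356 = 3060241472/137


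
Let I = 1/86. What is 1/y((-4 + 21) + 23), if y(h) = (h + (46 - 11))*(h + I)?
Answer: 86/258075 ≈ 0.00033324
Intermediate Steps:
I = 1/86 ≈ 0.011628
y(h) = (35 + h)*(1/86 + h) (y(h) = (h + (46 - 11))*(h + 1/86) = (h + 35)*(1/86 + h) = (35 + h)*(1/86 + h))
1/y((-4 + 21) + 23) = 1/(35/86 + ((-4 + 21) + 23)**2 + 3011*((-4 + 21) + 23)/86) = 1/(35/86 + (17 + 23)**2 + 3011*(17 + 23)/86) = 1/(35/86 + 40**2 + (3011/86)*40) = 1/(35/86 + 1600 + 60220/43) = 1/(258075/86) = 86/258075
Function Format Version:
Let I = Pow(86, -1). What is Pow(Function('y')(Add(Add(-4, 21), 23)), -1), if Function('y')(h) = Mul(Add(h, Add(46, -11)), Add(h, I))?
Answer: Rational(86, 258075) ≈ 0.00033324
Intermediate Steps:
I = Rational(1, 86) ≈ 0.011628
Function('y')(h) = Mul(Add(35, h), Add(Rational(1, 86), h)) (Function('y')(h) = Mul(Add(h, Add(46, -11)), Add(h, Rational(1, 86))) = Mul(Add(h, 35), Add(Rational(1, 86), h)) = Mul(Add(35, h), Add(Rational(1, 86), h)))
Pow(Function('y')(Add(Add(-4, 21), 23)), -1) = Pow(Add(Rational(35, 86), Pow(Add(Add(-4, 21), 23), 2), Mul(Rational(3011, 86), Add(Add(-4, 21), 23))), -1) = Pow(Add(Rational(35, 86), Pow(Add(17, 23), 2), Mul(Rational(3011, 86), Add(17, 23))), -1) = Pow(Add(Rational(35, 86), Pow(40, 2), Mul(Rational(3011, 86), 40)), -1) = Pow(Add(Rational(35, 86), 1600, Rational(60220, 43)), -1) = Pow(Rational(258075, 86), -1) = Rational(86, 258075)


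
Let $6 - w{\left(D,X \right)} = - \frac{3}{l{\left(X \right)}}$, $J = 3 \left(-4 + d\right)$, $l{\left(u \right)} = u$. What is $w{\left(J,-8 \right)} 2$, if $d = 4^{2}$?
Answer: $\frac{45}{4} \approx 11.25$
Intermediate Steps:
$d = 16$
$J = 36$ ($J = 3 \left(-4 + 16\right) = 3 \cdot 12 = 36$)
$w{\left(D,X \right)} = 6 + \frac{3}{X}$ ($w{\left(D,X \right)} = 6 - - \frac{3}{X} = 6 + \frac{3}{X}$)
$w{\left(J,-8 \right)} 2 = \left(6 + \frac{3}{-8}\right) 2 = \left(6 + 3 \left(- \frac{1}{8}\right)\right) 2 = \left(6 - \frac{3}{8}\right) 2 = \frac{45}{8} \cdot 2 = \frac{45}{4}$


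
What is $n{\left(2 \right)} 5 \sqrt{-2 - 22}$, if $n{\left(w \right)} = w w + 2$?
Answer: $60 i \sqrt{6} \approx 146.97 i$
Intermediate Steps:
$n{\left(w \right)} = 2 + w^{2}$ ($n{\left(w \right)} = w^{2} + 2 = 2 + w^{2}$)
$n{\left(2 \right)} 5 \sqrt{-2 - 22} = \left(2 + 2^{2}\right) 5 \sqrt{-2 - 22} = \left(2 + 4\right) 5 \sqrt{-24} = 6 \cdot 5 \cdot 2 i \sqrt{6} = 30 \cdot 2 i \sqrt{6} = 60 i \sqrt{6}$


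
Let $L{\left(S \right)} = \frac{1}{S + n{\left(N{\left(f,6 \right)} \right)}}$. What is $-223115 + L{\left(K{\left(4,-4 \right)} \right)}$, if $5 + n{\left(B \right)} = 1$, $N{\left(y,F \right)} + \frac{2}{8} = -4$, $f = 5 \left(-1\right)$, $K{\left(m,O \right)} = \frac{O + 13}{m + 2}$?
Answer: $- \frac{1115577}{5} \approx -2.2312 \cdot 10^{5}$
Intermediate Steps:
$K{\left(m,O \right)} = \frac{13 + O}{2 + m}$
$f = -5$
$N{\left(y,F \right)} = - \frac{17}{4}$ ($N{\left(y,F \right)} = - \frac{1}{4} - 4 = - \frac{17}{4}$)
$n{\left(B \right)} = -4$ ($n{\left(B \right)} = -5 + 1 = -4$)
$L{\left(S \right)} = \frac{1}{-4 + S}$ ($L{\left(S \right)} = \frac{1}{S - 4} = \frac{1}{-4 + S}$)
$-223115 + L{\left(K{\left(4,-4 \right)} \right)} = -223115 + \frac{1}{-4 + \frac{13 - 4}{2 + 4}} = -223115 + \frac{1}{-4 + \frac{1}{6} \cdot 9} = -223115 + \frac{1}{-4 + \frac{3}{2}} = -223115 + \frac{1}{- \frac{5}{2}} = -223115 - \frac{2}{5} = - \frac{1115577}{5}$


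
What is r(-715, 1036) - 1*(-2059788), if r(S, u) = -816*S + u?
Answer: 2644264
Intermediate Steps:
r(S, u) = u - 816*S
r(-715, 1036) - 1*(-2059788) = (1036 - 816*(-715)) - 1*(-2059788) = (1036 + 583440) + 2059788 = 584476 + 2059788 = 2644264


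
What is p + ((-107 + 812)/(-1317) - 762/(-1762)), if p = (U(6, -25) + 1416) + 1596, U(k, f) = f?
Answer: 1155209357/386759 ≈ 2986.9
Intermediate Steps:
p = 2987 (p = (-25 + 1416) + 1596 = 1391 + 1596 = 2987)
p + ((-107 + 812)/(-1317) - 762/(-1762)) = 2987 + ((-107 + 812)/(-1317) - 762/(-1762)) = 2987 + (705*(-1/1317) - 762*(-1/1762)) = 2987 + (-235/439 + 381/881) = 2987 - 39776/386759 = 1155209357/386759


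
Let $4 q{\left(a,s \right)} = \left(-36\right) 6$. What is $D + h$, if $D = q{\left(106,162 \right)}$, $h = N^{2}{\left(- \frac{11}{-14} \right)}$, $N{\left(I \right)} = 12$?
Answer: $90$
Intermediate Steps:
$q{\left(a,s \right)} = -54$ ($q{\left(a,s \right)} = \frac{\left(-36\right) 6}{4} = \frac{1}{4} \left(-216\right) = -54$)
$h = 144$ ($h = 12^{2} = 144$)
$D = -54$
$D + h = -54 + 144 = 90$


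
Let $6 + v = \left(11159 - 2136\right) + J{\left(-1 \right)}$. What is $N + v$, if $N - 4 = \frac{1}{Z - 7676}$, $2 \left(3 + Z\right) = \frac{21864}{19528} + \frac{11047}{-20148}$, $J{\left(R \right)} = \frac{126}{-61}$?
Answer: $\frac{415530863514089289}{46073166726407} \approx 9018.9$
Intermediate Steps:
$J{\left(R \right)} = - \frac{126}{61}$ ($J{\left(R \right)} = 126 \left(- \frac{1}{61}\right) = - \frac{126}{61}$)
$v = \frac{549911}{61}$ ($v = -6 + \left(\left(11159 - 2136\right) - \frac{126}{61}\right) = -6 + \left(9023 - \frac{126}{61}\right) = -6 + \frac{550277}{61} = \frac{549911}{61} \approx 9014.9$)
$Z = - \frac{266988851}{98362536}$ ($Z = -3 + \frac{\frac{21864}{19528} + \frac{11047}{-20148}}{2} = -3 + \frac{21864 \cdot \frac{1}{19528} + 11047 \left(- \frac{1}{20148}\right)}{2} = -3 + \frac{\frac{2733}{2441} - \frac{11047}{20148}}{2} = -3 + \frac{1}{2} \cdot \frac{28098757}{49181268} = -3 + \frac{28098757}{98362536} = - \frac{266988851}{98362536} \approx -2.7143$)
$N = \frac{3021092898212}{755297815187}$ ($N = 4 + \frac{1}{- \frac{266988851}{98362536} - 7676} = 4 + \frac{1}{- \frac{755297815187}{98362536}} = 4 - \frac{98362536}{755297815187} = \frac{3021092898212}{755297815187} \approx 3.9999$)
$N + v = \frac{3021092898212}{755297815187} + \frac{549911}{61} = \frac{415530863514089289}{46073166726407}$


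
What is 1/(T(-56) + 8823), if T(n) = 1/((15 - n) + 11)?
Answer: 82/723487 ≈ 0.00011334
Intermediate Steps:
T(n) = 1/(26 - n)
1/(T(-56) + 8823) = 1/(-1/(-26 - 56) + 8823) = 1/(-1/(-82) + 8823) = 1/(-1*(-1/82) + 8823) = 1/(1/82 + 8823) = 1/(723487/82) = 82/723487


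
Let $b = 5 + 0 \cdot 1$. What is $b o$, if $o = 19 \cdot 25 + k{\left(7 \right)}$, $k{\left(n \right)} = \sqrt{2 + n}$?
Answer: $2390$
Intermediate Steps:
$b = 5$ ($b = 5 + 0 = 5$)
$o = 478$ ($o = 19 \cdot 25 + \sqrt{2 + 7} = 475 + \sqrt{9} = 475 + 3 = 478$)
$b o = 5 \cdot 478 = 2390$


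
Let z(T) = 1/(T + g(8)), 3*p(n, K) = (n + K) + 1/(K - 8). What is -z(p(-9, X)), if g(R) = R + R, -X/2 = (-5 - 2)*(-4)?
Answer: 64/363 ≈ 0.17631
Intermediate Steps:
X = -56 (X = -2*(-5 - 2)*(-4) = -(-14)*(-4) = -2*28 = -56)
g(R) = 2*R
p(n, K) = K/3 + n/3 + 1/(3*(-8 + K)) (p(n, K) = ((n + K) + 1/(K - 8))/3 = ((K + n) + 1/(-8 + K))/3 = (K + n + 1/(-8 + K))/3 = K/3 + n/3 + 1/(3*(-8 + K)))
z(T) = 1/(16 + T) (z(T) = 1/(T + 2*8) = 1/(T + 16) = 1/(16 + T))
-z(p(-9, X)) = -1/(16 + (1 + (-56)² - 8*(-56) - 8*(-9) - 56*(-9))/(3*(-8 - 56))) = -1/(16 + (⅓)*(1 + 3136 + 448 + 72 + 504)/(-64)) = -1/(16 + (⅓)*(-1/64)*4161) = -1/(16 - 1387/64) = -1/(-363/64) = -1*(-64/363) = 64/363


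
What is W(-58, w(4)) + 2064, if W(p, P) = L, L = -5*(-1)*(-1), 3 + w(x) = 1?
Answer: 2059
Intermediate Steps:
w(x) = -2 (w(x) = -3 + 1 = -2)
L = -5 (L = 5*(-1) = -5)
W(p, P) = -5
W(-58, w(4)) + 2064 = -5 + 2064 = 2059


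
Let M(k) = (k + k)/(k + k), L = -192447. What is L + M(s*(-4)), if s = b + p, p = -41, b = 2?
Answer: -192446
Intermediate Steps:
s = -39 (s = 2 - 41 = -39)
M(k) = 1 (M(k) = (2*k)/((2*k)) = (2*k)*(1/(2*k)) = 1)
L + M(s*(-4)) = -192447 + 1 = -192446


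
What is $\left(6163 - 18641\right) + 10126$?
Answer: $-2352$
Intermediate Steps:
$\left(6163 - 18641\right) + 10126 = -12478 + 10126 = -2352$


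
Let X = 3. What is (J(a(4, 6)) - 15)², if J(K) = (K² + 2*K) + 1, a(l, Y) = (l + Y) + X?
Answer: 32761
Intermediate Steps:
a(l, Y) = 3 + Y + l (a(l, Y) = (l + Y) + 3 = (Y + l) + 3 = 3 + Y + l)
J(K) = 1 + K² + 2*K
(J(a(4, 6)) - 15)² = ((1 + (3 + 6 + 4)² + 2*(3 + 6 + 4)) - 15)² = ((1 + 13² + 2*13) - 15)² = ((1 + 169 + 26) - 15)² = (196 - 15)² = 181² = 32761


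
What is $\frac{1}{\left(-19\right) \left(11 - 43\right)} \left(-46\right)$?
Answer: $- \frac{23}{304} \approx -0.075658$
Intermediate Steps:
$\frac{1}{\left(-19\right) \left(11 - 43\right)} \left(-46\right) = - \frac{1}{19 \left(-32\right)} \left(-46\right) = \left(- \frac{1}{19}\right) \left(- \frac{1}{32}\right) \left(-46\right) = \frac{1}{608} \left(-46\right) = - \frac{23}{304}$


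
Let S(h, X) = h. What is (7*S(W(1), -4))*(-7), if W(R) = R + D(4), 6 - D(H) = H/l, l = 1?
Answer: -147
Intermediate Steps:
D(H) = 6 - H (D(H) = 6 - H/1 = 6 - H)
W(R) = 2 + R (W(R) = R + (6 - 1*4) = R + (6 - 4) = R + 2 = 2 + R)
(7*S(W(1), -4))*(-7) = (7*(2 + 1))*(-7) = (7*3)*(-7) = 21*(-7) = -147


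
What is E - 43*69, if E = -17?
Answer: -2984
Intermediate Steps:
E - 43*69 = -17 - 43*69 = -17 - 2967 = -2984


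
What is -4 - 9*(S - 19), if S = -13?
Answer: 284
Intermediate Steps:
-4 - 9*(S - 19) = -4 - 9*(-13 - 19) = -4 - 9*(-32) = -4 + 288 = 284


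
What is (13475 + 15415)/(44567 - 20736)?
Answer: 28890/23831 ≈ 1.2123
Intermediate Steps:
(13475 + 15415)/(44567 - 20736) = 28890/23831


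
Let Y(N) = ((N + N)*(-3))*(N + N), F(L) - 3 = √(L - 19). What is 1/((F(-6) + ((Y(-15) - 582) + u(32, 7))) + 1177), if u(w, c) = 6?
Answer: -2096/4393241 - 5*I/4393241 ≈ -0.0004771 - 1.1381e-6*I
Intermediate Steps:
F(L) = 3 + √(-19 + L) (F(L) = 3 + √(L - 19) = 3 + √(-19 + L))
Y(N) = -12*N² (Y(N) = ((2*N)*(-3))*(2*N) = (-6*N)*(2*N) = -12*N²)
1/((F(-6) + ((Y(-15) - 582) + u(32, 7))) + 1177) = 1/(((3 + √(-19 - 6)) + ((-12*(-15)² - 582) + 6)) + 1177) = 1/(((3 + √(-25)) + ((-12*225 - 582) + 6)) + 1177) = 1/(((3 + 5*I) + ((-2700 - 582) + 6)) + 1177) = 1/(((3 + 5*I) + (-3282 + 6)) + 1177) = 1/(((3 + 5*I) - 3276) + 1177) = 1/((-3273 + 5*I) + 1177) = 1/(-2096 + 5*I) = (-2096 - 5*I)/4393241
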